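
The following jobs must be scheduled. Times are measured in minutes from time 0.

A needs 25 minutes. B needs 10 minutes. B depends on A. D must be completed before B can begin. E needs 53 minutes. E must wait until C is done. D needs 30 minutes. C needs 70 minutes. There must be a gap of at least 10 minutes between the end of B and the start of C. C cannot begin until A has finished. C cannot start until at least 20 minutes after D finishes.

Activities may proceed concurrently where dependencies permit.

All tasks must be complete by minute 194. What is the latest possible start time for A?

26

E has no dependents, so it just needs to finish by minute 194. Starting by 194 − 53 = minute 141 achieves that.
C has to be done before E (must start by minute 141). That means finishing by minute 141, i.e. starting by 141 − 70 = minute 71.
B has to be done before C (must start by minute 71, minus 10-minute gap → minute 61). That means finishing by minute 61, i.e. starting by 61 − 10 = minute 51.
For A: B (must start by minute 51); C (must start by minute 71). The most restrictive is minute 51; with a 25-minute duration, A must start by minute 26.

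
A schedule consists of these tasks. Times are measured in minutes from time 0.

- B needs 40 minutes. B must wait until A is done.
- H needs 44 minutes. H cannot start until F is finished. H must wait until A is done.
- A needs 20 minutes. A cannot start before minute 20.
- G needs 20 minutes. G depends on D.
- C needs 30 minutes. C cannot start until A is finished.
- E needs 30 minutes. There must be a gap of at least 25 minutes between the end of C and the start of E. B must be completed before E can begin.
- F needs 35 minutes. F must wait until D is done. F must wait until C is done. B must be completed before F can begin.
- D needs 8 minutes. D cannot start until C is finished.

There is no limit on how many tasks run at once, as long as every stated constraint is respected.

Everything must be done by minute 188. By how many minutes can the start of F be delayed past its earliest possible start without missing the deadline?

29

After its own release at minute 20, A can start at minute 20 and finishes at minute 40.
C waits on A (finishes minute 40), so it starts at minute 40 and finishes at 40 + 30 = minute 70.
D waits on C (finishes minute 70), so it starts at minute 70 and finishes at 70 + 8 = minute 78.
After A (finishes minute 40), B can start at minute 40 and finishes at minute 80.
F needs all of D (finishes minute 78); C (finishes minute 70); B (finishes minute 80). That puts its earliest start at minute 80; it finishes at 80 + 35 = minute 115.

Working backward from the deadline:
H has no dependents, so it just needs to finish by minute 188. Starting by 188 − 44 = minute 144 achieves that.
Since H (must start by minute 144) depends on it, F must finish by minute 144. Backing off its 35-minute duration gives a latest start of minute 109.
So F can start as early as minute 80 and as late as minute 109, giving 109 − 80 = 29 minutes of slack.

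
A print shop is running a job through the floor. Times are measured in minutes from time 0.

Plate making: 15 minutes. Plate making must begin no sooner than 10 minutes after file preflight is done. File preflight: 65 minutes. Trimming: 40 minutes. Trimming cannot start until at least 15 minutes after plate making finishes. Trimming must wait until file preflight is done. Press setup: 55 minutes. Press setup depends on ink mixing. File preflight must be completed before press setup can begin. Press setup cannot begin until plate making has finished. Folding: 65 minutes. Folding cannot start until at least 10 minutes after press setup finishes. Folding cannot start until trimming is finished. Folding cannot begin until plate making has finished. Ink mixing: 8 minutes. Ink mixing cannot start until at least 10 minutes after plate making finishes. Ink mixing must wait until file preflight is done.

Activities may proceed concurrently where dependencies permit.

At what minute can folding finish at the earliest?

File preflight can start immediately at minute 0; it finishes at minute 65.
Plate making waits on file preflight (finishes minute 65, plus 10-minute gap → minute 75), so it starts at minute 75 and finishes at 75 + 15 = minute 90.
Trimming cannot start until plate making (finishes minute 90, plus 15-minute gap → minute 105); file preflight (finishes minute 65). The controlling bound is minute 105, so trimming finishes at 105 + 40 = minute 145.
Ink mixing has to wait for plate making (finishes minute 90, plus 10-minute gap → minute 100); file preflight (finishes minute 65). The latest of these is minute 100, so ink mixing runs minute 100 to 100 + 8 = minute 108.
Press setup has to wait for ink mixing (finishes minute 108); file preflight (finishes minute 65); plate making (finishes minute 90). The latest of these is minute 108, so press setup runs minute 108 to 108 + 55 = minute 163.
Folding needs all of press setup (finishes minute 163, plus 10-minute gap → minute 173); trimming (finishes minute 145); plate making (finishes minute 90). That puts its earliest start at minute 173; it finishes at 173 + 65 = minute 238.

238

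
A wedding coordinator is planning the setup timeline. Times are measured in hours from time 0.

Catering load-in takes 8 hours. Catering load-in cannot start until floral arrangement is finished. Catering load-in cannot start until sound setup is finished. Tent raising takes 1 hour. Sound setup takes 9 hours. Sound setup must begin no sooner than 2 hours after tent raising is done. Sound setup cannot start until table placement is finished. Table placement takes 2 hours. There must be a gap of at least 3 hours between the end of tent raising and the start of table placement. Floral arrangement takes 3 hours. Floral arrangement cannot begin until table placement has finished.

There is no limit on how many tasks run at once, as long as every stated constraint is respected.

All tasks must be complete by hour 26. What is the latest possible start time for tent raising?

3

Catering load-in has no dependents, so it just needs to finish by hour 26. Starting by 26 − 8 = hour 18 achieves that.
Since catering load-in (must start by hour 18) depends on it, floral arrangement must finish by hour 18. Backing off its 3-hour duration gives a latest start of hour 15.
Since catering load-in (must start by hour 18) depends on it, sound setup must finish by hour 18. Backing off its 9-hour duration gives a latest start of hour 9.
Table placement must finish in time for floral arrangement (must start by hour 15); sound setup (must start by hour 9). The tightest is hour 9, so table placement must start by 9 − 2 = hour 7.
For tent raising: table placement (must start by hour 7, minus 3-hour gap → hour 4); sound setup (must start by hour 9, minus 2-hour gap → hour 7). The most restrictive is hour 4; with a 1-hour duration, tent raising must start by hour 3.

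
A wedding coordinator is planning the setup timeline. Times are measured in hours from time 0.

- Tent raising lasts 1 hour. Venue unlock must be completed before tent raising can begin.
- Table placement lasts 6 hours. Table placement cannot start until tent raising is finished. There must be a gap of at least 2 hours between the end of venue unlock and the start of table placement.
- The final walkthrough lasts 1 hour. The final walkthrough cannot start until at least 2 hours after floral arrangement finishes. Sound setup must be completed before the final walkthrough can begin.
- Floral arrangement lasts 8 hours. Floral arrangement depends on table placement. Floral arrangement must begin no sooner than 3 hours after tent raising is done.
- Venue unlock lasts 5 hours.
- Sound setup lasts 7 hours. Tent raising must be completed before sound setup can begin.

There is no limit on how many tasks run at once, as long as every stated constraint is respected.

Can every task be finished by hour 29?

Venue unlock can start immediately at hour 0; it finishes at hour 5.
After venue unlock (finishes hour 5), tent raising can start at hour 5 and finishes at hour 6.
After tent raising (finishes hour 6), sound setup can start at hour 6 and finishes at hour 13.
For table placement: tent raising (finishes hour 6); venue unlock (finishes hour 5, plus 2-hour gap → hour 7). Taking the maximum gives a start of hour 7, and it finishes at 7 + 6 = hour 13.
For floral arrangement: table placement (finishes hour 13); tent raising (finishes hour 6, plus 3-hour gap → hour 9). Taking the maximum gives a start of hour 13, and it finishes at 13 + 8 = hour 21.
The final walkthrough cannot start until floral arrangement (finishes hour 21, plus 2-hour gap → hour 23); sound setup (finishes hour 13). The controlling bound is hour 23, so the final walkthrough finishes at 23 + 1 = hour 24.
Every task is finished by hour 24, which is no later than the deadline of 29, so the schedule is feasible.

Yes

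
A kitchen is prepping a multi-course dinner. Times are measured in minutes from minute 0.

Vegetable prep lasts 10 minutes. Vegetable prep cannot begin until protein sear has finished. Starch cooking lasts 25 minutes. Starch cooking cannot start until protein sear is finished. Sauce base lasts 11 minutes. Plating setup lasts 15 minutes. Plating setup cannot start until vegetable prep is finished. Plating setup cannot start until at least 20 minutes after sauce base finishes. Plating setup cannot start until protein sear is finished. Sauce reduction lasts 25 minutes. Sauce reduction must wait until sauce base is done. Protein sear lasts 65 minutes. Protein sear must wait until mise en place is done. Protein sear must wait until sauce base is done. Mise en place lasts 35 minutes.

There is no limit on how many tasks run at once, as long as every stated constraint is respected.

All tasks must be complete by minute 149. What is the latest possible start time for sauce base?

48

Plating setup must finish by minute 149; it takes 15 minutes, so it must start by 149 − 15 = minute 134.
Vegetable prep must finish before plating setup (must start by minute 134). With a 10-minute duration, vegetable prep must start by 134 − 10 = minute 124.
Starch cooking has no dependents, so it just needs to finish by minute 149. Starting by 149 − 25 = minute 124 achieves that.
Protein sear feeds vegetable prep (must start by minute 124); starch cooking (must start by minute 124); plating setup (must start by minute 134). Taking the minimum, protein sear must finish by minute 124 and start by 124 − 65 = minute 59.
Sauce reduction has no dependents, so it just needs to finish by minute 149. Starting by 149 − 25 = minute 124 achieves that.
Sauce base has several dependents: protein sear (must start by minute 59); sauce reduction (must start by minute 124); plating setup (must start by minute 134, minus 20-minute gap → minute 114). The earliest of those limits is minute 59, so sauce base must start by 59 − 11 = minute 48.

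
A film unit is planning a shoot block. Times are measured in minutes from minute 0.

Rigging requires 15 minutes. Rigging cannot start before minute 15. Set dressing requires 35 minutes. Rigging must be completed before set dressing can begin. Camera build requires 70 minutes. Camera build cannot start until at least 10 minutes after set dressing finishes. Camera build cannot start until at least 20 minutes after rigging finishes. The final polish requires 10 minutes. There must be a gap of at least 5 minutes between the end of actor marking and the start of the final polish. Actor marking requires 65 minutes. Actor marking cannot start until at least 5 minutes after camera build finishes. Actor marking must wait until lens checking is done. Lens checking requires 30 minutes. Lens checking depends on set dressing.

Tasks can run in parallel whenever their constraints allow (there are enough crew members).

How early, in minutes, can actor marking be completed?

After its own release at minute 15, rigging can start at minute 15 and finishes at minute 30.
Set dressing cannot begin until rigging (finishes minute 30). It runs from minute 30 to 30 + 35 = minute 65.
Lens checking waits on set dressing (finishes minute 65), so it starts at minute 65 and finishes at 65 + 30 = minute 95.
Camera build needs all of set dressing (finishes minute 65, plus 10-minute gap → minute 75); rigging (finishes minute 30, plus 20-minute gap → minute 50). That puts its earliest start at minute 75; it finishes at 75 + 70 = minute 145.
Actor marking cannot start until camera build (finishes minute 145, plus 5-minute gap → minute 150); lens checking (finishes minute 95). The controlling bound is minute 150, so actor marking finishes at 150 + 65 = minute 215.

215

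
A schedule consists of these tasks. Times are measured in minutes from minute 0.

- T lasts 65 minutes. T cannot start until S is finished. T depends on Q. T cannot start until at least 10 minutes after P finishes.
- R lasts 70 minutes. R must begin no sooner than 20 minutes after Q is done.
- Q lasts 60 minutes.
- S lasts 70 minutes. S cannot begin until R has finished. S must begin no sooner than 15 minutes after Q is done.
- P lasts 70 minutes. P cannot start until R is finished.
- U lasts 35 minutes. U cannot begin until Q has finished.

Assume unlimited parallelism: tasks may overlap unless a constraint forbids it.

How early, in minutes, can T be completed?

295

Q can start immediately at minute 0; it finishes at minute 60.
R cannot begin until Q (finishes minute 60, plus 20-minute gap → minute 80). It runs from minute 80 to 80 + 70 = minute 150.
For S: R (finishes minute 150); Q (finishes minute 60, plus 15-minute gap → minute 75). Taking the maximum gives a start of minute 150, and it finishes at 150 + 70 = minute 220.
P cannot begin until R (finishes minute 150). It runs from minute 150 to 150 + 70 = minute 220.
For T: S (finishes minute 220); Q (finishes minute 60); P (finishes minute 220, plus 10-minute gap → minute 230). Taking the maximum gives a start of minute 230, and it finishes at 230 + 65 = minute 295.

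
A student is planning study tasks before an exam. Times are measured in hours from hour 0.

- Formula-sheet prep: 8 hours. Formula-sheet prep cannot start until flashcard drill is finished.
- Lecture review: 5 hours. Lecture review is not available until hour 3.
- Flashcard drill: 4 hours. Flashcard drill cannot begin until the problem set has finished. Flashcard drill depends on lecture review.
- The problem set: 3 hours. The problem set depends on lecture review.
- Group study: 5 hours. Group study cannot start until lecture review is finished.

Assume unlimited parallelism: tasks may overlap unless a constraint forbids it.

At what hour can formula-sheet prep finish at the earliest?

23

Lecture review waits on its own release at hour 3, so it starts at hour 3 and finishes at 3 + 5 = hour 8.
After lecture review (finishes hour 8), the problem set can start at hour 8 and finishes at hour 11.
Flashcard drill cannot start until the problem set (finishes hour 11); lecture review (finishes hour 8). The controlling bound is hour 11, so flashcard drill finishes at 11 + 4 = hour 15.
Formula-sheet prep waits on flashcard drill (finishes hour 15), so it starts at hour 15 and finishes at 15 + 8 = hour 23.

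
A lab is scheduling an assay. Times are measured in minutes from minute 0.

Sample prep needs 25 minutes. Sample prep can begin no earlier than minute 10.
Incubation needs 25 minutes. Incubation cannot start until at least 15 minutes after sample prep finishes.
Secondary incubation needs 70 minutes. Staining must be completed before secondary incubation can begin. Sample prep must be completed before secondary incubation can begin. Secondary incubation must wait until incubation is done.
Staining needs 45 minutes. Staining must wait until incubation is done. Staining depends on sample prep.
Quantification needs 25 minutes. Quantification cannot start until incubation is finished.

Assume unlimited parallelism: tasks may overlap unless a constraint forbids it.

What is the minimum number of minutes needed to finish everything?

After its own release at minute 10, sample prep can start at minute 10 and finishes at minute 35.
Incubation cannot begin until sample prep (finishes minute 35, plus 15-minute gap → minute 50). It runs from minute 50 to 50 + 25 = minute 75.
Quantification cannot begin until incubation (finishes minute 75). It runs from minute 75 to 75 + 25 = minute 100.
Staining cannot start until incubation (finishes minute 75); sample prep (finishes minute 35). The controlling bound is minute 75, so staining finishes at 75 + 45 = minute 120.
Secondary incubation has to wait for staining (finishes minute 120); sample prep (finishes minute 35); incubation (finishes minute 75). The latest of these is minute 120, so secondary incubation runs minute 120 to 120 + 70 = minute 190.
All tasks are finished once the last one completes. Finish times: Sample prep at 35, Incubation at 75, Staining at 120, Secondary incubation at 190, Quantification at 100. The latest is minute 190.

190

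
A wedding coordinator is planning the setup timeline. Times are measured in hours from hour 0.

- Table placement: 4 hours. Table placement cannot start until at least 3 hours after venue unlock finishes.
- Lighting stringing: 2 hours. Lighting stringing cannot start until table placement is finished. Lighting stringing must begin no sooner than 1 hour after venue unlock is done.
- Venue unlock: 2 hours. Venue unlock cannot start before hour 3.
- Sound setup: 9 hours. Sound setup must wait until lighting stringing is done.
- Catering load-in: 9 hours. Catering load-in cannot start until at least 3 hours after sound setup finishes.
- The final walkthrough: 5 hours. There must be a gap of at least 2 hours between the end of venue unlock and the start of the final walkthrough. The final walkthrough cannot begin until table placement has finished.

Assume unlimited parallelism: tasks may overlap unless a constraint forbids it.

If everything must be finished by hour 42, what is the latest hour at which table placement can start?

Catering load-in must finish by hour 42; it takes 9 hours, so it must start by 42 − 9 = hour 33.
Since catering load-in (must start by hour 33, minus 3-hour gap → hour 30) depends on it, sound setup must finish by hour 30. Backing off its 9-hour duration gives a latest start of hour 21.
Lighting stringing must finish before sound setup (must start by hour 21). With a 2-hour duration, lighting stringing must start by 21 − 2 = hour 19.
Nothing follows the final walkthrough; the deadline of hour 42 is its only limit. It must start by 42 − 5 = hour 37.
Table placement feeds lighting stringing (must start by hour 19); the final walkthrough (must start by hour 37). Taking the minimum, table placement must finish by hour 19 and start by 19 − 4 = hour 15.

15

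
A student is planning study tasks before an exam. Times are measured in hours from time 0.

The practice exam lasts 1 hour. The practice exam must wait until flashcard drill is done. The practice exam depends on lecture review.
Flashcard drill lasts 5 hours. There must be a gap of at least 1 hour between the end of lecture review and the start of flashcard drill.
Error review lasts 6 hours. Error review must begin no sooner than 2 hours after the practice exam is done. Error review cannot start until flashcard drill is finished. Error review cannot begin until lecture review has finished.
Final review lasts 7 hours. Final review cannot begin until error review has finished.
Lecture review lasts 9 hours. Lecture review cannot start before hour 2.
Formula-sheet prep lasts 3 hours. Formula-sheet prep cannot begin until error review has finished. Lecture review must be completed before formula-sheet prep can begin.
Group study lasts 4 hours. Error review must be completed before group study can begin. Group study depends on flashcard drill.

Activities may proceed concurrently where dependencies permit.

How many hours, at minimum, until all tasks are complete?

33

After its own release at hour 2, lecture review can start at hour 2 and finishes at hour 11.
After lecture review (finishes hour 11, plus 1-hour gap → hour 12), flashcard drill can start at hour 12 and finishes at hour 17.
The practice exam has to wait for flashcard drill (finishes hour 17); lecture review (finishes hour 11). The latest of these is hour 17, so the practice exam runs hour 17 to 17 + 1 = hour 18.
Error review cannot start until the practice exam (finishes hour 18, plus 2-hour gap → hour 20); flashcard drill (finishes hour 17); lecture review (finishes hour 11). The controlling bound is hour 20, so error review finishes at 20 + 6 = hour 26.
After error review (finishes hour 26), final review can start at hour 26 and finishes at hour 33.
For formula-sheet prep: error review (finishes hour 26); lecture review (finishes hour 11). Taking the maximum gives a start of hour 26, and it finishes at 26 + 3 = hour 29.
Group study cannot start until error review (finishes hour 26); flashcard drill (finishes hour 17). The controlling bound is hour 26, so group study finishes at 26 + 4 = hour 30.
All tasks are finished once the last one completes. Finish times: Lecture review at 11, Flashcard drill at 17, The practice exam at 18, Error review at 26, Group study at 30, Formula-sheet prep at 29, Final review at 33. The latest is hour 33.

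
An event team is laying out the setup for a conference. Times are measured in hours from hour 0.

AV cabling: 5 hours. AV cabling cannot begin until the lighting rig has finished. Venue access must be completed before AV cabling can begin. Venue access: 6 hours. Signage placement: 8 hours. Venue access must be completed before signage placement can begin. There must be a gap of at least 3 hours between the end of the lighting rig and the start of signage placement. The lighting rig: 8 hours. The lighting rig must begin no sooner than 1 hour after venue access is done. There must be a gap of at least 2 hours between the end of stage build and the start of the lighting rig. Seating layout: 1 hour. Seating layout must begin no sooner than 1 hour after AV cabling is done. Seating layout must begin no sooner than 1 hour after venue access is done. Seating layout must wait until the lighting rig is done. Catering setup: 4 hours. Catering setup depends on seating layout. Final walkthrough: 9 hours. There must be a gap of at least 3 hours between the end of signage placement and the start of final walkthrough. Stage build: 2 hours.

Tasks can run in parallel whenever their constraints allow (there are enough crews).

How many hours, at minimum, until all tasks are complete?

38

Stage build has no prerequisites, so it starts at hour 0 and finishes at hour 2.
Nothing blocks venue access, so it runs from hour 0 to hour 6.
For the lighting rig: venue access (finishes hour 6, plus 1-hour gap → hour 7); stage build (finishes hour 2, plus 2-hour gap → hour 4). Taking the maximum gives a start of hour 7, and it finishes at 7 + 8 = hour 15.
Signage placement needs all of venue access (finishes hour 6); the lighting rig (finishes hour 15, plus 3-hour gap → hour 18). That puts its earliest start at hour 18; it finishes at 18 + 8 = hour 26.
After signage placement (finishes hour 26, plus 3-hour gap → hour 29), final walkthrough can start at hour 29 and finishes at hour 38.
AV cabling needs all of the lighting rig (finishes hour 15); venue access (finishes hour 6). That puts its earliest start at hour 15; it finishes at 15 + 5 = hour 20.
For seating layout: AV cabling (finishes hour 20, plus 1-hour gap → hour 21); venue access (finishes hour 6, plus 1-hour gap → hour 7); the lighting rig (finishes hour 15). Taking the maximum gives a start of hour 21, and it finishes at 21 + 1 = hour 22.
After seating layout (finishes hour 22), catering setup can start at hour 22 and finishes at hour 26.
All tasks are finished once the last one completes. Finish times: Venue access at 6, Stage build at 2, The lighting rig at 15, AV cabling at 20, Seating layout at 22, Signage placement at 26, Catering setup at 26, Final walkthrough at 38. The latest is hour 38.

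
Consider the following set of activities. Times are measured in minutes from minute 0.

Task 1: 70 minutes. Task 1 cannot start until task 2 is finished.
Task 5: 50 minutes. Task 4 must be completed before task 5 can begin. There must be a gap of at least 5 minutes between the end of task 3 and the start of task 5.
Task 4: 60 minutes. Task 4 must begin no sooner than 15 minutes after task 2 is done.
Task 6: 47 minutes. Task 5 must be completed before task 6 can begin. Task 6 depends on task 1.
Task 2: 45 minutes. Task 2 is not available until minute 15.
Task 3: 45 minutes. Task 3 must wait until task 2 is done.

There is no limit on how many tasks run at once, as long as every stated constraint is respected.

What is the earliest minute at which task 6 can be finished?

232

Task 2 cannot begin until its own release at minute 15. It runs from minute 15 to 15 + 45 = minute 60.
Task 4 waits on task 2 (finishes minute 60, plus 15-minute gap → minute 75), so it starts at minute 75 and finishes at 75 + 60 = minute 135.
Task 3 cannot begin until task 2 (finishes minute 60). It runs from minute 60 to 60 + 45 = minute 105.
For task 5: task 4 (finishes minute 135); task 3 (finishes minute 105, plus 5-minute gap → minute 110). Taking the maximum gives a start of minute 135, and it finishes at 135 + 50 = minute 185.
After task 2 (finishes minute 60), task 1 can start at minute 60 and finishes at minute 130.
Task 6 has to wait for task 5 (finishes minute 185); task 1 (finishes minute 130). The latest of these is minute 185, so task 6 runs minute 185 to 185 + 47 = minute 232.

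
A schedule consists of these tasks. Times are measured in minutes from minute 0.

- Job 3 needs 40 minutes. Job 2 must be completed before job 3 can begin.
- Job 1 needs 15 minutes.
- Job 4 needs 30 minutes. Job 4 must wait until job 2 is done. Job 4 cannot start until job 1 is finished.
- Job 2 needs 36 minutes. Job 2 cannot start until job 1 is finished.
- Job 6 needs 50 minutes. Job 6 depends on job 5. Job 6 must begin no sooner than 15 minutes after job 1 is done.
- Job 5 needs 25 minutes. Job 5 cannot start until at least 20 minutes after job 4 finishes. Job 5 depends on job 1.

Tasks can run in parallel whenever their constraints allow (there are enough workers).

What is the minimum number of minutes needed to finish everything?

176

Job 1 can start immediately at minute 0; it finishes at minute 15.
Job 2 waits on job 1 (finishes minute 15), so it starts at minute 15 and finishes at 15 + 36 = minute 51.
Job 4 needs all of job 2 (finishes minute 51); job 1 (finishes minute 15). That puts its earliest start at minute 51; it finishes at 51 + 30 = minute 81.
For job 5: job 4 (finishes minute 81, plus 20-minute gap → minute 101); job 1 (finishes minute 15). Taking the maximum gives a start of minute 101, and it finishes at 101 + 25 = minute 126.
Job 6 needs all of job 5 (finishes minute 126); job 1 (finishes minute 15, plus 15-minute gap → minute 30). That puts its earliest start at minute 126; it finishes at 126 + 50 = minute 176.
Job 3 waits on job 2 (finishes minute 51), so it starts at minute 51 and finishes at 51 + 40 = minute 91.
All tasks are finished once the last one completes. Finish times: Job 1 at 15, Job 2 at 51, Job 3 at 91, Job 4 at 81, Job 5 at 126, Job 6 at 176. The latest is minute 176.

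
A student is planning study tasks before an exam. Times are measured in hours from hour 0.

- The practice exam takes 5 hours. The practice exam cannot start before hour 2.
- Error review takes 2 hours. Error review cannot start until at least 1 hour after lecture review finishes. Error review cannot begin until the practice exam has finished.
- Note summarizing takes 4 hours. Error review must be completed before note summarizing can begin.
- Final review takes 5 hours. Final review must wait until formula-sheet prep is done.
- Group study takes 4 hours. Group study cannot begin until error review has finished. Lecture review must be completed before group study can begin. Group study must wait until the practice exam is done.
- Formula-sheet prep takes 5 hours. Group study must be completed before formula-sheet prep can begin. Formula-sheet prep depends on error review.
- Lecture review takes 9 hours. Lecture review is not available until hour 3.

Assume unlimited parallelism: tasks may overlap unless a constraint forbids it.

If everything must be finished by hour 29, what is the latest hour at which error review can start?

Final review must finish by hour 29; it takes 5 hours, so it must start by 29 − 5 = hour 24.
Since final review (must start by hour 24) depends on it, formula-sheet prep must finish by hour 24. Backing off its 5-hour duration gives a latest start of hour 19.
Group study feeds into formula-sheet prep (must start by hour 19); so group study must finish by hour 19 and therefore start by hour 15.
To finish by hour 29, note summarizing (duration 4) must start no later than hour 25.
Error review has several dependents: group study (must start by hour 15); note summarizing (must start by hour 25); formula-sheet prep (must start by hour 19). The earliest of those limits is hour 15, so error review must start by 15 − 2 = hour 13.

13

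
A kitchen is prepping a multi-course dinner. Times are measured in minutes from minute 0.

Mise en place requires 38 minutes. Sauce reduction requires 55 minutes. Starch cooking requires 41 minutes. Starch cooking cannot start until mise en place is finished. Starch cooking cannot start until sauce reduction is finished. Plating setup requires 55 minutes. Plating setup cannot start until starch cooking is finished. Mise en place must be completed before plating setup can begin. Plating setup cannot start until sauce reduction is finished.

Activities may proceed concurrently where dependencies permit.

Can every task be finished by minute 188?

Sauce reduction has no prerequisites, so it starts at minute 0 and finishes at minute 55.
Nothing blocks mise en place, so it runs from minute 0 to minute 38.
Starch cooking has to wait for mise en place (finishes minute 38); sauce reduction (finishes minute 55). The latest of these is minute 55, so starch cooking runs minute 55 to 55 + 41 = minute 96.
Plating setup cannot start until starch cooking (finishes minute 96); mise en place (finishes minute 38); sauce reduction (finishes minute 55). The controlling bound is minute 96, so plating setup finishes at 96 + 55 = minute 151.
Every task is finished by minute 151, which is no later than the deadline of 188, so the schedule is feasible.

Yes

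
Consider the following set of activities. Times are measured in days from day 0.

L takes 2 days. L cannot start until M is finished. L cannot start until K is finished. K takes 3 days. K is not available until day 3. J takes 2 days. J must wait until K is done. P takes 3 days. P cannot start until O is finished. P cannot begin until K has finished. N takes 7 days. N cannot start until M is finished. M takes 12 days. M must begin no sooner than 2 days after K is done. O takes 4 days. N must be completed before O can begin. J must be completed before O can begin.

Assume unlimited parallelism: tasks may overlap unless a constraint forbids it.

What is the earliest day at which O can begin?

K cannot begin until its own release at day 3. It runs from day 3 to 3 + 3 = day 6.
After K (finishes day 6, plus 2-day gap → day 8), M can start at day 8 and finishes at day 20.
N waits on M (finishes day 20), so it starts at day 20 and finishes at 20 + 7 = day 27.
After K (finishes day 6), J can start at day 6 and finishes at day 8.
O waits on N (finishes day 27); J (finishes day 8). The latest of these is day 27, which is the earliest O can start.

27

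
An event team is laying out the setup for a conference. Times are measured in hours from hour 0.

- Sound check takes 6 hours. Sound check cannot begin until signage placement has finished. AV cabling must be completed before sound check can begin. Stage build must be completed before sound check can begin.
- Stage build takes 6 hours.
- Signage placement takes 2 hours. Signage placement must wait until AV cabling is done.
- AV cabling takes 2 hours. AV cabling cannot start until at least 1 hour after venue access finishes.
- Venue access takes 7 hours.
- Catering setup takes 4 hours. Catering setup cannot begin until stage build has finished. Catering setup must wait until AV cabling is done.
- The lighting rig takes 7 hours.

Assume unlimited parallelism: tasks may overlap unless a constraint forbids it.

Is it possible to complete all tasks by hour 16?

No

Nothing blocks the lighting rig, so it runs from hour 0 to hour 7.
Stage build has no prerequisites, so it starts at hour 0 and finishes at hour 6.
Venue access has no prerequisites, so it starts at hour 0 and finishes at hour 7.
After venue access (finishes hour 7, plus 1-hour gap → hour 8), AV cabling can start at hour 8 and finishes at hour 10.
For catering setup: stage build (finishes hour 6); AV cabling (finishes hour 10). Taking the maximum gives a start of hour 10, and it finishes at 10 + 4 = hour 14.
After AV cabling (finishes hour 10), signage placement can start at hour 10 and finishes at hour 12.
Sound check has to wait for signage placement (finishes hour 12); AV cabling (finishes hour 10); stage build (finishes hour 6). The latest of these is hour 12, so sound check runs hour 12 to 12 + 6 = hour 18.
The earliest everything can be done is hour 18, which is after the deadline of 16, so it is not possible.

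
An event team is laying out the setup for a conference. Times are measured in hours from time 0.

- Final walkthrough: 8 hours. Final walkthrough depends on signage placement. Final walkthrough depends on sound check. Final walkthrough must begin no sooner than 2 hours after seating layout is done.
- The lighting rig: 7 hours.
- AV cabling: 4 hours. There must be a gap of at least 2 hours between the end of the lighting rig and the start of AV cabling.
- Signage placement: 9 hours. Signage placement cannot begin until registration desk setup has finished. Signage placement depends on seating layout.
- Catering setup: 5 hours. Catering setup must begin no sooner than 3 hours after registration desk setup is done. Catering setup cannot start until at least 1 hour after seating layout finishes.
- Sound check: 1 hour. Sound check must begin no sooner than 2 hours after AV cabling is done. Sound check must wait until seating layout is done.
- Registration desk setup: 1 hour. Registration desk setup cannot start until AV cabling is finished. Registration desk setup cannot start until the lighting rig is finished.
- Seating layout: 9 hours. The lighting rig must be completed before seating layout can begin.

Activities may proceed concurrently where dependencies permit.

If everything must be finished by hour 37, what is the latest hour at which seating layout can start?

Final walkthrough must finish by hour 37; it takes 8 hours, so it must start by 37 − 8 = hour 29.
Signage placement feeds into final walkthrough (must start by hour 29); so signage placement must finish by hour 29 and therefore start by hour 20.
Nothing follows catering setup; the deadline of hour 37 is its only limit. It must start by 37 − 5 = hour 32.
Sound check feeds into final walkthrough (must start by hour 29); so sound check must finish by hour 29 and therefore start by hour 28.
For seating layout: signage placement (must start by hour 20); catering setup (must start by hour 32, minus 1-hour gap → hour 31); sound check (must start by hour 28); final walkthrough (must start by hour 29, minus 2-hour gap → hour 27). The most restrictive is hour 20; with a 9-hour duration, seating layout must start by hour 11.

11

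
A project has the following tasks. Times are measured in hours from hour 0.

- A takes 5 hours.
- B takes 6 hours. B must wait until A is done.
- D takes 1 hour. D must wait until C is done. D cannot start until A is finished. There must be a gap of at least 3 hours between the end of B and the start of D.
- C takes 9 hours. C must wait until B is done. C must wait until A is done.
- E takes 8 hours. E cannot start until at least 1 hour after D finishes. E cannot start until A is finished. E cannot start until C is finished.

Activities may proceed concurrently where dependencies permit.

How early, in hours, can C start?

A can start immediately at hour 0; it finishes at hour 5.
B waits on A (finishes hour 5), so it starts at hour 5 and finishes at 5 + 6 = hour 11.
C waits on B (finishes hour 11); A (finishes hour 5). The latest of these is hour 11, which is the earliest C can start.

11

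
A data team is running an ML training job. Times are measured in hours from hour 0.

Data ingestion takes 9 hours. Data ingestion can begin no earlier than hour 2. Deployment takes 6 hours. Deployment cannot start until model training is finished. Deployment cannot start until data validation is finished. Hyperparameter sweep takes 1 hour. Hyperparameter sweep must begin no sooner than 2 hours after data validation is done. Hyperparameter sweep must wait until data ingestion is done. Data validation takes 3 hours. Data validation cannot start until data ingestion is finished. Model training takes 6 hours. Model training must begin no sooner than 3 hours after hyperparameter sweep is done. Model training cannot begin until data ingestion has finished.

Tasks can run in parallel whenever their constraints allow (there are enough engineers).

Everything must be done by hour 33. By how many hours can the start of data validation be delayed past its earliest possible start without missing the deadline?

Data ingestion waits on its own release at hour 2, so it starts at hour 2 and finishes at 2 + 9 = hour 11.
Data validation cannot begin until data ingestion (finishes hour 11). It runs from hour 11 to 11 + 3 = hour 14.

Working backward from the deadline:
Nothing follows deployment; the deadline of hour 33 is its only limit. It must start by 33 − 6 = hour 27.
Model training must finish before deployment (must start by hour 27). With a 6-hour duration, model training must start by 27 − 6 = hour 21.
Since model training (must start by hour 21, minus 3-hour gap → hour 18) depends on it, hyperparameter sweep must finish by hour 18. Backing off its 1-hour duration gives a latest start of hour 17.
Data validation has several dependents: hyperparameter sweep (must start by hour 17, minus 2-hour gap → hour 15); deployment (must start by hour 27). The earliest of those limits is hour 15, so data validation must start by 15 − 3 = hour 12.
So data validation can start as early as hour 11 and as late as hour 12, giving 12 − 11 = 1 hour of slack.

1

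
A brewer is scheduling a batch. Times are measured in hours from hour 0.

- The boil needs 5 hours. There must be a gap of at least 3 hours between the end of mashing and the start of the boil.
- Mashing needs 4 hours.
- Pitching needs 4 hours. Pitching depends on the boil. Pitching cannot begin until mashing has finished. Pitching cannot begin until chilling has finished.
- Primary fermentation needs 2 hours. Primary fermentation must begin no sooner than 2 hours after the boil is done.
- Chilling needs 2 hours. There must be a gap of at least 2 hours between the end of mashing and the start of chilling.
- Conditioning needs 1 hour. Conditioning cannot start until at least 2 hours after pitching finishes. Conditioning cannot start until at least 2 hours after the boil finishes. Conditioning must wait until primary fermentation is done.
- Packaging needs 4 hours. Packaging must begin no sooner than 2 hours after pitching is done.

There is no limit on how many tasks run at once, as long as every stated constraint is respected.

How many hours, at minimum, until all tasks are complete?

Mashing can start immediately at hour 0; it finishes at hour 4.
After mashing (finishes hour 4, plus 2-hour gap → hour 6), chilling can start at hour 6 and finishes at hour 8.
The boil waits on mashing (finishes hour 4, plus 3-hour gap → hour 7), so it starts at hour 7 and finishes at 7 + 5 = hour 12.
After the boil (finishes hour 12, plus 2-hour gap → hour 14), primary fermentation can start at hour 14 and finishes at hour 16.
Pitching needs all of the boil (finishes hour 12); mashing (finishes hour 4); chilling (finishes hour 8). That puts its earliest start at hour 12; it finishes at 12 + 4 = hour 16.
Packaging cannot begin until pitching (finishes hour 16, plus 2-hour gap → hour 18). It runs from hour 18 to 18 + 4 = hour 22.
Conditioning cannot start until pitching (finishes hour 16, plus 2-hour gap → hour 18); the boil (finishes hour 12, plus 2-hour gap → hour 14); primary fermentation (finishes hour 16). The controlling bound is hour 18, so conditioning finishes at 18 + 1 = hour 19.
All tasks are finished once the last one completes. Finish times: Mashing at 4, The boil at 12, Chilling at 8, Pitching at 16, Primary fermentation at 16, Conditioning at 19, Packaging at 22. The latest is hour 22.

22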